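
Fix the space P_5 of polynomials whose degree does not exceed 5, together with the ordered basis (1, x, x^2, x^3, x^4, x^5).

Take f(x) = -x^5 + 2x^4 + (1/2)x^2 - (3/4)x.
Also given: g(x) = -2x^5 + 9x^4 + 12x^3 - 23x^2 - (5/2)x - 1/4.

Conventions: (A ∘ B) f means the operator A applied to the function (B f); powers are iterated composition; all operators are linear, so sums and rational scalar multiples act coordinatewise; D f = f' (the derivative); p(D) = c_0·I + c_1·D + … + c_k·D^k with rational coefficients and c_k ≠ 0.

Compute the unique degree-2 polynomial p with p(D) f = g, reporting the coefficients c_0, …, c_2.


p(D) = 2·I − D − D^2, i.e. c_0 = 2, c_1 = -1, c_2 = -1

D^0 f = -x^5 + 2x^4 + (1/2)x^2 - (3/4)x
D^1 f = -5x^4 + 8x^3 + x - 3/4
D^2 f = -20x^3 + 24x^2 + 1
matching coefficients of g against c_0 f + c_1 Df + … from the top degree down determines the c_i
solution: c_0 = 2, c_1 = -1, c_2 = -1


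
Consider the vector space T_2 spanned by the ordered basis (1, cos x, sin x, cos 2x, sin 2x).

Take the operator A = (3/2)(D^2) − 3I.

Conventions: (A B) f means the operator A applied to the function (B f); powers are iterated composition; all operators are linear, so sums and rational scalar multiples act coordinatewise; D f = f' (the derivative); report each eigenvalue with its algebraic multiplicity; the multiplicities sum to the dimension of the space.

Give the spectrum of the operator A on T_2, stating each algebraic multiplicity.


image of 1: -3
image of cos x: -(9/2)cos x
image of sin x: -(9/2)sin x
image of cos 2x: -9cos 2x
image of sin 2x: -9sin 2x
the matrix is diagonal; its diagonal is (-3, -9/2, -9/2, -9, -9)
for a triangular matrix the eigenvalues are the diagonal entries, with algebraic multiplicity their repetition count

λ = -9 (multiplicity 2), λ = -9/2 (multiplicity 2), λ = -3 (multiplicity 1)


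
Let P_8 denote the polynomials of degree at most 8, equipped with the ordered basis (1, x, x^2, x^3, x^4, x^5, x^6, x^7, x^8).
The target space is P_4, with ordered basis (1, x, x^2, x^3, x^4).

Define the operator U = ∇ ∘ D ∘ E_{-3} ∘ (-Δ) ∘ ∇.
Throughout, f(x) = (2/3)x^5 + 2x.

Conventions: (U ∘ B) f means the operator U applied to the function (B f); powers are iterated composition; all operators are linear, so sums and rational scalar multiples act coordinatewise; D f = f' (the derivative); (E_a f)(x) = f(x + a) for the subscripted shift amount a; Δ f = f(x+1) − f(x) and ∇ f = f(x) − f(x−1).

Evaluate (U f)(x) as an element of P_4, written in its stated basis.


∇ f = (10/3)x^4 - (20/3)x^3 + (20/3)x^2 - (10/3)x + 8/3
Δ ∇ f = (40/3)x^3 + (20/3)x
(-Δ) ∇ f = -(40/3)x^3 - (20/3)x
E_{-3} ((-Δ) ∘ ∇) f = -(40/3)x^3 + 120x^2 - (1100/3)x + 380
D E_{-3} ((-Δ) ∘ ∇) f = -40x^2 + 240x - 1100/3
∇ (D ∘ E_{-3}) ((-Δ) ∘ ∇) f = -80x + 280

the image equals g(x) = -80x + 280


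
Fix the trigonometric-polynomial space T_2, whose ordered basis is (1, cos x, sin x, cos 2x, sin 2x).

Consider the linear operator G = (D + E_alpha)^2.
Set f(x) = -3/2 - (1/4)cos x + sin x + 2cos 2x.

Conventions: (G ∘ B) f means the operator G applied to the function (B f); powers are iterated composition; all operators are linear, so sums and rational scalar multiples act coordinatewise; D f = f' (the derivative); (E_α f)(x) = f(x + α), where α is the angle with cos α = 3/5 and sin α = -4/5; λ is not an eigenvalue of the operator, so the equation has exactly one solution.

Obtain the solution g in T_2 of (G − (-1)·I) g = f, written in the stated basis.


the image equals g(x) = -3/4 - (19/60)cos x + (7/10)sin x - (1/53)cos 2x - (182/53)sin 2x

write g with unknown coordinates in the stated basis and equate coefficients in (G − (-1)·I) g = f
solving from the highest basis element down gives g = -3/4 - (19/60)cos x + (7/10)sin x - (1/53)cos 2x - (182/53)sin 2x
check: G g = -3/4 + (1/15)cos x + (3/10)sin x + (107/53)cos 2x + (182/53)sin 2x
so G g − (-1)·g = -3/2 - (1/4)cos x + sin x + 2cos 2x = f ✓


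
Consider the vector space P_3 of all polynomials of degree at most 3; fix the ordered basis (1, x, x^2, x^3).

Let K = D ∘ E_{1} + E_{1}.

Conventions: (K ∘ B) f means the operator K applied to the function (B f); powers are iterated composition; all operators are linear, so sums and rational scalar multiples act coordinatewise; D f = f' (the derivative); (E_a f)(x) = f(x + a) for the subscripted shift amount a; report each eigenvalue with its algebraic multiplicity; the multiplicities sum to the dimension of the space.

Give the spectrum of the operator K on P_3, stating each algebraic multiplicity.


λ = 1 (multiplicity 4)

image of 1: 1
image of x: x + 2
image of x^2: x^2 + 4x + 3
image of x^3: x^3 + 6x^2 + 9x + 4
the matrix is upper triangular; its diagonal is (1, 1, 1, 1)
for a triangular matrix the eigenvalues are the diagonal entries, with algebraic multiplicity their repetition count


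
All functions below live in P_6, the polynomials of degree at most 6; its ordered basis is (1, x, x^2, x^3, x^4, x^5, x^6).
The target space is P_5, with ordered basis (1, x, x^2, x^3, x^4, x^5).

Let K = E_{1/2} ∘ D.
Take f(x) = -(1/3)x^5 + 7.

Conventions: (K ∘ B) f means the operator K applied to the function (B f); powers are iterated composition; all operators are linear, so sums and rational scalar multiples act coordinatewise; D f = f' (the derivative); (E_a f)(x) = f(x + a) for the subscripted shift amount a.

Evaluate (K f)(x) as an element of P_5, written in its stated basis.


the result is g(x) = -(5/3)x^4 - (10/3)x^3 - (5/2)x^2 - (5/6)x - 5/48

D f = -(5/3)x^4
E_{1/2} D f = -(5/3)x^4 - (10/3)x^3 - (5/2)x^2 - (5/6)x - 5/48


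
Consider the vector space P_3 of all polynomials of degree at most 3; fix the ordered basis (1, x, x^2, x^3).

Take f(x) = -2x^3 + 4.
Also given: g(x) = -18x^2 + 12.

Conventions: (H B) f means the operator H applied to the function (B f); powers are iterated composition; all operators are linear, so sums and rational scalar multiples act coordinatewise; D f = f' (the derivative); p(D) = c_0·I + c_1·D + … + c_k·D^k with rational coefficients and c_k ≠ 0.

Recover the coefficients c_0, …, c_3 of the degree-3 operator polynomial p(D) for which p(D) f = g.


D^0 f = -2x^3 + 4
D^1 f = -6x^2
D^2 f = -12x
D^3 f = -12
matching coefficients of g against c_0 f + c_1 Df + … from the top degree down determines the c_i
solution: c_0 = 0, c_1 = 3, c_2 = 0, c_3 = -1

p(D) = 3·D − D^3, i.e. c_0 = 0, c_1 = 3, c_2 = 0, c_3 = -1


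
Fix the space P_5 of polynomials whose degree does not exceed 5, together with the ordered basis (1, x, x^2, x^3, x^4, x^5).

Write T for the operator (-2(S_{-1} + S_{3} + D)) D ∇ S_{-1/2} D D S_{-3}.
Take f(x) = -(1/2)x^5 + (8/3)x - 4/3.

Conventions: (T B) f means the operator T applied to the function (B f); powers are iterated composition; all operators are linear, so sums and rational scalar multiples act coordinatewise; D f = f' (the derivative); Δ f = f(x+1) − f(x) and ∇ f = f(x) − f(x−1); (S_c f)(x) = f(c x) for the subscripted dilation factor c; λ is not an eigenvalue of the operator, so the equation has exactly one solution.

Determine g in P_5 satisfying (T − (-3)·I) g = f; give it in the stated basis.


g(x) = -(1/6)x^5 - (7282/9)x - 4/9

write g with unknown coordinates in the stated basis and equate coefficients in (T − (-3)·I) g = f
solving from the highest basis element down gives g = -(1/6)x^5 - (7282/9)x - 4/9
check: T g = 2430x
so T g − (-3)·g = -(1/2)x^5 + (8/3)x - 4/3 = f ✓


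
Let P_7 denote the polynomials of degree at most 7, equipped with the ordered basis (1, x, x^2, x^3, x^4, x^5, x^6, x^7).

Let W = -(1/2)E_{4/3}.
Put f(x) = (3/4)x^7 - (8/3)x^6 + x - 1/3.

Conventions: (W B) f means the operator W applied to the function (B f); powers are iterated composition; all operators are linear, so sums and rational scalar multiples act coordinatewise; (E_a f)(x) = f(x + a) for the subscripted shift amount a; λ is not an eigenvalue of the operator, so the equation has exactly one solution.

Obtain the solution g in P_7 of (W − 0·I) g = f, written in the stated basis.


g(x) = -(3/2)x^7 + (58/3)x^6 - (296/3)x^5 + (800/3)x^4 - (33920/81)x^3 + (31232/81)x^2 - (47590/243)x + 97402/2187

write g with unknown coordinates in the stated basis and equate coefficients in (W − 0·I) g = f
solving from the highest basis element down gives g = -(3/2)x^7 + (58/3)x^6 - (296/3)x^5 + (800/3)x^4 - (33920/81)x^3 + (31232/81)x^2 - (47590/243)x + 97402/2187
check: W g = (3/4)x^7 - (8/3)x^6 + x - 1/3
so W g − 0·g = (3/4)x^7 - (8/3)x^6 + x - 1/3 = f ✓


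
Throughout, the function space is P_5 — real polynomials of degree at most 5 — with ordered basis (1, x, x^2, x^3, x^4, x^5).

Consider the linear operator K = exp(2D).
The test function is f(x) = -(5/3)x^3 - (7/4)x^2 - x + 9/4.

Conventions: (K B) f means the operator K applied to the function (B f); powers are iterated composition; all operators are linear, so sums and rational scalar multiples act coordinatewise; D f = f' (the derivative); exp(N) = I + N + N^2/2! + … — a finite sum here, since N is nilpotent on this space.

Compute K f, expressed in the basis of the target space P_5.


g(x) = -(5/3)x^3 - (47/4)x^2 - 28x - 241/12

order-1 term: -10x^2 - 7x - 2
order-2 term: -20x - 7
order-3 term: -40/3
the series for exp(2D) f terminates at order 3
exp(2D) f = -(5/3)x^3 - (47/4)x^2 - 28x - 241/12


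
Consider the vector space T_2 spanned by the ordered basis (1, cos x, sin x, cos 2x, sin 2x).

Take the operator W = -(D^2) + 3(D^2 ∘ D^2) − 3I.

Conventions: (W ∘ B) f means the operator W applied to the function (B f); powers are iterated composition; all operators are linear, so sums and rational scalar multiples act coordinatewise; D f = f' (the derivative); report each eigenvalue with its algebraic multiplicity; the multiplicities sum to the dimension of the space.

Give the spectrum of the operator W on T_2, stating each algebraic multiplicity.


image of 1: -3
image of cos x: cos x
image of sin x: sin x
image of cos 2x: 49cos 2x
image of sin 2x: 49sin 2x
the matrix is diagonal; its diagonal is (-3, 1, 1, 49, 49)
for a triangular matrix the eigenvalues are the diagonal entries, with algebraic multiplicity their repetition count

λ = -3 (multiplicity 1), λ = 1 (multiplicity 2), λ = 49 (multiplicity 2)


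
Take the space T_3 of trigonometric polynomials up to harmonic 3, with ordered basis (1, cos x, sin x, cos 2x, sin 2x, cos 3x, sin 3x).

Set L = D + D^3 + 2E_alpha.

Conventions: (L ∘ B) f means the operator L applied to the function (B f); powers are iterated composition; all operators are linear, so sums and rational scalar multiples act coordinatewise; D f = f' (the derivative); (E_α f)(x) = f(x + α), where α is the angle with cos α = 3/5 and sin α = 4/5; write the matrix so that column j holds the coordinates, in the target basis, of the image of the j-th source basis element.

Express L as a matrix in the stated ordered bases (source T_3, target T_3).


image of 1: 2
image of cos x: (6/5)cos x - (8/5)sin x
image of sin x: (8/5)cos x + (6/5)sin x
image of cos 2x: -(14/25)cos 2x + (102/25)sin 2x
image of sin 2x: -(102/25)cos 2x - (14/25)sin 2x
image of cos 3x: -(234/125)cos 3x + (2912/125)sin 3x
image of sin 3x: -(2912/125)cos 3x - (234/125)sin 3x
each image's coordinates form column j of the matrix

the matrix is [[2, 0, 0, 0, 0, 0, 0]; [0, 6/5, 8/5, 0, 0, 0, 0]; [0, -8/5, 6/5, 0, 0, 0, 0]; [0, 0, 0, -14/25, -102/25, 0, 0]; [0, 0, 0, 102/25, -14/25, 0, 0]; [0, 0, 0, 0, 0, -234/125, -2912/125]; [0, 0, 0, 0, 0, 2912/125, -234/125]] (rows listed top to bottom)


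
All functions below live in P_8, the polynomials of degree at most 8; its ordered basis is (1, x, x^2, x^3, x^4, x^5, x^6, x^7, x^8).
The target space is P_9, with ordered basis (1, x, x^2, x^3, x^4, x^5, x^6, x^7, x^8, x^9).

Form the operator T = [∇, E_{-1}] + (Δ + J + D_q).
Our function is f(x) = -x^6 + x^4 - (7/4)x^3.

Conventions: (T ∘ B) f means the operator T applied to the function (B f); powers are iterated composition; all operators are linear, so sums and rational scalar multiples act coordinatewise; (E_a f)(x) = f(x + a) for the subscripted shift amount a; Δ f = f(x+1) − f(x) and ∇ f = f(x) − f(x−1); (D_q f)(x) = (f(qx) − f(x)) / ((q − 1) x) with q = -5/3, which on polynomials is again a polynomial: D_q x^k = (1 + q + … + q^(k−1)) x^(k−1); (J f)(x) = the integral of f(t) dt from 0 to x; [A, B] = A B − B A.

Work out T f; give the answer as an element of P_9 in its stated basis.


E_{-1} f = -x^6 + 6x^5 - 14x^4 + (57/4)x^3 - (15/4)x^2 - (13/4)x + 7/4
∇ E_{-1} f = -6x^5 + 45x^4 - 136x^3 + (807/4)x^2 - (569/4)x + 143/4
∇ f = -6x^5 + 15x^4 - 16x^3 + (15/4)x^2 + (13/4)x - 7/4
E_{-1} ∇ f = -6x^5 + 45x^4 - 136x^3 + (807/4)x^2 - (569/4)x + 143/4
[∇, E_{-1}] f = 0
Δ f = -6x^5 - 15x^4 - 16x^3 - (57/4)x^2 - (29/4)x - 7/4
J f = -(1/7)x^7 + (1/5)x^5 - (7/16)x^4
D_q f = (1862/243)x^5 - (68/27)x^3 - (133/36)x^2
(Δ + J + D_q) f = -(1/7)x^7 + (2263/1215)x^5 - (247/16)x^4 - (500/27)x^3 - (323/18)x^2 - (29/4)x - 7/4
([∇, E_{-1}] + (Δ + J + D_q)) f = -(1/7)x^7 + (2263/1215)x^5 - (247/16)x^4 - (500/27)x^3 - (323/18)x^2 - (29/4)x - 7/4

the result is g(x) = -(1/7)x^7 + (2263/1215)x^5 - (247/16)x^4 - (500/27)x^3 - (323/18)x^2 - (29/4)x - 7/4


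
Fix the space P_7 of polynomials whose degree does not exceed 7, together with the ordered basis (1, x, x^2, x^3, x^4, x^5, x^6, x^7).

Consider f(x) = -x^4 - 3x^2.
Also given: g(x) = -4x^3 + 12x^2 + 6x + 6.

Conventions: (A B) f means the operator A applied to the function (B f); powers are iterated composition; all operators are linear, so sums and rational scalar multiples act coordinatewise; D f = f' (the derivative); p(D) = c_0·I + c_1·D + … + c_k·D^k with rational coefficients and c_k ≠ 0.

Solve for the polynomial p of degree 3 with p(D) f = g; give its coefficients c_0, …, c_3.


c_0 = 0, c_1 = 1, c_2 = -1, c_3 = -1/2

D^0 f = -x^4 - 3x^2
D^1 f = -4x^3 - 6x
D^2 f = -12x^2 - 6
D^3 f = -24x
matching coefficients of g against c_0 f + c_1 Df + … from the top degree down determines the c_i
solution: c_0 = 0, c_1 = 1, c_2 = -1, c_3 = -1/2


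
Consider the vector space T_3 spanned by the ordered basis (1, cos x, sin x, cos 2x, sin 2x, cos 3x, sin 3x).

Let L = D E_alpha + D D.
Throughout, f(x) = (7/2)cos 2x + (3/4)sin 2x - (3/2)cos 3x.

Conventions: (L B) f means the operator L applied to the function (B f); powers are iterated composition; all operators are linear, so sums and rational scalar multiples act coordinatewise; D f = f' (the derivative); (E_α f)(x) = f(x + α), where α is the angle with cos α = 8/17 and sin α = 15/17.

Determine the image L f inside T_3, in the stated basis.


E_alpha f = -(767/578)cos 2x - (3843/1156)sin 2x + (7332/4913)cos 3x - (1485/9826)sin 3x
D E_alpha f = -(3843/578)cos 2x + (767/289)sin 2x - (4455/9826)cos 3x - (21996/4913)sin 3x
D f = (3/2)cos 2x - 7sin 2x + (9/2)sin 3x
D D f = -14cos 2x - 3sin 2x + (27/2)cos 3x
(D E_alpha + D D) f = -(11935/578)cos 2x - (100/289)sin 2x + (64098/4913)cos 3x - (21996/4913)sin 3x

the image equals g(x) = -(11935/578)cos 2x - (100/289)sin 2x + (64098/4913)cos 3x - (21996/4913)sin 3x


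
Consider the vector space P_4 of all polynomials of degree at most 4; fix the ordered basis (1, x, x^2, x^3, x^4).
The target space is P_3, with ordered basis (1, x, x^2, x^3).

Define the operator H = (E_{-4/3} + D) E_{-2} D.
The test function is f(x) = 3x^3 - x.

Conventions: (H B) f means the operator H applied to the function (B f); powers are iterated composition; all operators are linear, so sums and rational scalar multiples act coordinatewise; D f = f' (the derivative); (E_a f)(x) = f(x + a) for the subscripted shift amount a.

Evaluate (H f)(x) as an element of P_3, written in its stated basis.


the image equals g(x) = 9x^2 - 42x + 63

D f = 9x^2 - 1
E_{-2} D f = 9x^2 - 36x + 35
E_{-4/3} (E_{-2} D) f = 9x^2 - 60x + 99
D (E_{-2} D) f = 18x - 36
(E_{-4/3} + D) (E_{-2} D) f = 9x^2 - 42x + 63


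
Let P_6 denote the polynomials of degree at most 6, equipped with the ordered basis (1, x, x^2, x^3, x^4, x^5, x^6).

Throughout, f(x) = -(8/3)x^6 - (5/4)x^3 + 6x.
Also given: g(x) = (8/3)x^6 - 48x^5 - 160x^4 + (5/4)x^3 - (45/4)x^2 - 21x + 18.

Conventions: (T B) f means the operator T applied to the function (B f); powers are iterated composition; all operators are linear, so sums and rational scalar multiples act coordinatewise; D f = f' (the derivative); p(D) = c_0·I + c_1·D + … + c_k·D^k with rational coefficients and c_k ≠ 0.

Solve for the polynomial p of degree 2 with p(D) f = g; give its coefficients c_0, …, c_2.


D^0 f = -(8/3)x^6 - (5/4)x^3 + 6x
D^1 f = -16x^5 - (15/4)x^2 + 6
D^2 f = -80x^4 - (15/2)x
matching coefficients of g against c_0 f + c_1 Df + … from the top degree down determines the c_i
solution: c_0 = -1, c_1 = 3, c_2 = 2

c_0 = -1, c_1 = 3, c_2 = 2


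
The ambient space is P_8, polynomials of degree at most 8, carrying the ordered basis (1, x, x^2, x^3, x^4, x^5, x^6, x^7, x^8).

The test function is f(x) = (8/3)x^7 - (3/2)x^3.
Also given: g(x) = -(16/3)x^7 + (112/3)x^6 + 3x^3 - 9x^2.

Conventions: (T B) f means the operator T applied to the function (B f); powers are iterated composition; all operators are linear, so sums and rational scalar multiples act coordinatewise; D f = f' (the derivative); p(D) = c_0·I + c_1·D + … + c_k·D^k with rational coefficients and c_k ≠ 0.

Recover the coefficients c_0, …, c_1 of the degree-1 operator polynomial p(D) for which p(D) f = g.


D^0 f = (8/3)x^7 - (3/2)x^3
D^1 f = (56/3)x^6 - (9/2)x^2
matching coefficients of g against c_0 f + c_1 Df + … from the top degree down determines the c_i
solution: c_0 = -2, c_1 = 2

c_0 = -2, c_1 = 2


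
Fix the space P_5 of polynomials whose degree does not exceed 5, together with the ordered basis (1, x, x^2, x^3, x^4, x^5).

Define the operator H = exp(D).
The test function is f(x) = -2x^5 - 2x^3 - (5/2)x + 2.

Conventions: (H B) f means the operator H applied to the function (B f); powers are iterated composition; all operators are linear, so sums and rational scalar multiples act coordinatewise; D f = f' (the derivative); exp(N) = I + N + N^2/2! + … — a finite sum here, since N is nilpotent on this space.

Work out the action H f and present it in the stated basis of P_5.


g(x) = -2x^5 - 10x^4 - 22x^3 - 26x^2 - (37/2)x - 9/2

order-1 term: -10x^4 - 6x^2 - 5/2
order-2 term: -20x^3 - 6x
order-3 term: -20x^2 - 2
order-4 term: -10x
order-5 term: -2
the series for exp(D) f terminates at order 5
exp(D) f = -2x^5 - 10x^4 - 22x^3 - 26x^2 - (37/2)x - 9/2


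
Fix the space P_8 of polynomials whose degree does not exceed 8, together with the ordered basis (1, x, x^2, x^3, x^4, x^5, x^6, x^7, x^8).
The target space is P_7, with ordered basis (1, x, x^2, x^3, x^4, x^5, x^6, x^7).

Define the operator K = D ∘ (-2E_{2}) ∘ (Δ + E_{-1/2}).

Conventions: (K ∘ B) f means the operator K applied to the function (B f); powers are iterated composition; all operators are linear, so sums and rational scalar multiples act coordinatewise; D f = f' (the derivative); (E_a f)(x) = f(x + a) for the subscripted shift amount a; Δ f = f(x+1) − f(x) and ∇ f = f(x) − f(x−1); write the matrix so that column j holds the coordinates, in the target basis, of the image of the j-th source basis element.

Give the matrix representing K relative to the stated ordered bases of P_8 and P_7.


image of 1: 0
image of x: -2
image of x^2: -4x - 10
image of x^3: -6x^2 - 30x - 87/2
image of x^4: -8x^3 - 60x^2 - 174x - 179
image of x^5: -10x^4 - 100x^3 - 435x^2 - 895x - 5605/8
image of x^6: -12x^5 - 150x^4 - 870x^3 - 2685x^2 - (16815/4)x - 20985/8
image of x^7: -14x^6 - 210x^5 - (3045/2)x^4 - 6265x^3 - (117705/8)x^2 - (146895/8)x - 303023/32
image of x^8: -16x^7 - 280x^6 - 2436x^5 - 12530x^4 - 39235x^3 - (146895/2)x^2 - (303023/4)x - 265739/8
each image's coordinates form column j of the matrix

the matrix is [[0, -2, -10, -87/2, -179, -5605/8, -20985/8, -303023/32, -265739/8]; [0, 0, -4, -30, -174, -895, -16815/4, -146895/8, -303023/4]; [0, 0, 0, -6, -60, -435, -2685, -117705/8, -146895/2]; [0, 0, 0, 0, -8, -100, -870, -6265, -39235]; [0, 0, 0, 0, 0, -10, -150, -3045/2, -12530]; [0, 0, 0, 0, 0, 0, -12, -210, -2436]; [0, 0, 0, 0, 0, 0, 0, -14, -280]; [0, 0, 0, 0, 0, 0, 0, 0, -16]] (rows listed top to bottom)


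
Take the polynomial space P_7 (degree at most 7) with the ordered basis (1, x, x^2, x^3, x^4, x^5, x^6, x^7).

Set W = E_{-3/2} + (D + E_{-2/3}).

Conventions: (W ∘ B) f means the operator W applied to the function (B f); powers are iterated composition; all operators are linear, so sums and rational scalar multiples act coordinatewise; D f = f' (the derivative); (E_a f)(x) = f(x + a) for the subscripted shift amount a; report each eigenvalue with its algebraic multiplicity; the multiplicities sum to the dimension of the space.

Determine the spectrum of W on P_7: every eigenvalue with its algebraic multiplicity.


λ = 2 (multiplicity 8)

image of 1: 2
image of x: 2x - 7/6
image of x^2: 2x^2 - (7/3)x + 97/36
image of x^3: 2x^3 - (7/2)x^2 + (97/12)x - 793/216
image of x^4: 2x^4 - (14/3)x^3 + (97/6)x^2 - (793/54)x + 6817/1296
image of x^5: 2x^5 - (35/6)x^4 + (485/18)x^3 - (3965/108)x^2 + (34085/1296)x - 60073/7776
image of x^6: 2x^6 - 7x^5 + (485/12)x^4 - (3965/54)x^3 + (34085/432)x^2 - (60073/1296)x + 535537/46656
image of x^7: 2x^7 - (49/6)x^6 + (679/12)x^5 - (27755/216)x^4 + (238595/1296)x^3 - (420511/2592)x^2 + (3748759/46656)x - 4799353/279936
the matrix is upper triangular; its diagonal is (2, 2, 2, 2, 2, 2, 2, 2)
for a triangular matrix the eigenvalues are the diagonal entries, with algebraic multiplicity their repetition count


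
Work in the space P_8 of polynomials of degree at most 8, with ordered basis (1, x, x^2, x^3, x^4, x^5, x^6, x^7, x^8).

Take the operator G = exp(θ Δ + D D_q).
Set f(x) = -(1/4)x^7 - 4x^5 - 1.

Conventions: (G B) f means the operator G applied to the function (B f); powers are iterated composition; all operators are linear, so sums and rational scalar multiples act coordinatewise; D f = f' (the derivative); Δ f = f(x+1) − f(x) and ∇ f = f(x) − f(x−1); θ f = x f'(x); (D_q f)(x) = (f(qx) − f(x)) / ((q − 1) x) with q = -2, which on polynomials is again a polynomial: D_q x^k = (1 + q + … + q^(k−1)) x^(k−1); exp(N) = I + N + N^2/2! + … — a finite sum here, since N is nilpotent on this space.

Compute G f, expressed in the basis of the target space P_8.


the image equals g(x) = -(1/4)x^7 - (21/2)x^6 - (1009/4)x^5 - (7345/4)x^4 - 14405x^3 - (47803/2)x^2 - (387821/8)x + 86137/16

order-1 term: -(21/2)x^6 - (363/4)x^5 - 115x^4 - (1289/4)x^3 - (181/2)x^2 - (87/4)x
order-2 term: -(315/2)x^5 - (2685/4)x^4 - (17451/4)x^3 - (7437/4)x^2 - 2029x + 181/4
order-3 term: -1050x^4 - 6570x^3 - (36417/4)x^2 - (61941/4)x + 2479/4
order-4 term: -3150x^3 - (18135/2)x^2 - (163077/8)x + 36417/16
order-5 term: -3780x^2 - 9297x + 3627/2
order-6 term: -1260x + 630
the series for exp(θ Δ + D D_q) f terminates at order 6
exp(θ Δ + D D_q) f = -(1/4)x^7 - (21/2)x^6 - (1009/4)x^5 - (7345/4)x^4 - 14405x^3 - (47803/2)x^2 - (387821/8)x + 86137/16


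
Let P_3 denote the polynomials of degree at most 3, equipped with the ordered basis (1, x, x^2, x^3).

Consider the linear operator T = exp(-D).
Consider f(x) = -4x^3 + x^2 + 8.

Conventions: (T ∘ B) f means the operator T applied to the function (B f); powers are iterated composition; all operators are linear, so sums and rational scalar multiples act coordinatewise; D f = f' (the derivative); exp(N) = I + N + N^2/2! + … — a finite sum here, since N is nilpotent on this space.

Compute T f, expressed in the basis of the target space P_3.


g(x) = -4x^3 + 13x^2 - 14x + 13

order-1 term: 12x^2 - 2x
order-2 term: -12x + 1
order-3 term: 4
the series for exp(-D) f terminates at order 3
exp(-D) f = -4x^3 + 13x^2 - 14x + 13


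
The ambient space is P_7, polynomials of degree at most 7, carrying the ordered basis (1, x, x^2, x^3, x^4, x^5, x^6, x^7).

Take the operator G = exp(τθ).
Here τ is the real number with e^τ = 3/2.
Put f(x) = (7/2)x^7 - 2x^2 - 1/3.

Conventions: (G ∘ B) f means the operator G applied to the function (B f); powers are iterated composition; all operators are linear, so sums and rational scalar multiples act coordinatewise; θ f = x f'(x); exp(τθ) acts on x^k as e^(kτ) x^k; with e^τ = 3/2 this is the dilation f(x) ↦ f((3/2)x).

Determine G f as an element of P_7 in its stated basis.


the image equals g(x) = (15309/256)x^7 - (9/2)x^2 - 1/3

exp(τθ) x^k = e^(kτ) x^k; with e^τ = 3/2 this sends x^k to (3/2)^k x^k
x^2 ↦ 9/4 x^2
x^7 ↦ 2187/128 x^7
applying this coordinatewise to f: exp(τθ) f = (15309/256)x^7 - (9/2)x^2 - 1/3


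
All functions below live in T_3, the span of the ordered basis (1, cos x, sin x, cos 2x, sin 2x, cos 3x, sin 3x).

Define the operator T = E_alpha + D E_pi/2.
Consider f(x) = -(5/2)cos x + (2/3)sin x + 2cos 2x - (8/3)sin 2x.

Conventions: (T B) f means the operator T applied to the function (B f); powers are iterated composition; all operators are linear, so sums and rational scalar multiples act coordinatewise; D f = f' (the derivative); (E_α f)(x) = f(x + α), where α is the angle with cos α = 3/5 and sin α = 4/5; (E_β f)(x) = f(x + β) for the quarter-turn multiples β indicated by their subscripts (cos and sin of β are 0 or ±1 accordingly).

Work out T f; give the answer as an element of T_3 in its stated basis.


the result is g(x) = (23/15)cos x + (26/15)sin x + (166/75)cos 2x + (212/75)sin 2x

E_alpha f = -(29/30)cos x + (12/5)sin x - (78/25)cos 2x - (88/75)sin 2x
E_pi/2 f = (2/3)cos x + (5/2)sin x - 2cos 2x + (8/3)sin 2x
D E_pi/2 f = (5/2)cos x - (2/3)sin x + (16/3)cos 2x + 4sin 2x
(E_alpha + D E_pi/2) f = (23/15)cos x + (26/15)sin x + (166/75)cos 2x + (212/75)sin 2x


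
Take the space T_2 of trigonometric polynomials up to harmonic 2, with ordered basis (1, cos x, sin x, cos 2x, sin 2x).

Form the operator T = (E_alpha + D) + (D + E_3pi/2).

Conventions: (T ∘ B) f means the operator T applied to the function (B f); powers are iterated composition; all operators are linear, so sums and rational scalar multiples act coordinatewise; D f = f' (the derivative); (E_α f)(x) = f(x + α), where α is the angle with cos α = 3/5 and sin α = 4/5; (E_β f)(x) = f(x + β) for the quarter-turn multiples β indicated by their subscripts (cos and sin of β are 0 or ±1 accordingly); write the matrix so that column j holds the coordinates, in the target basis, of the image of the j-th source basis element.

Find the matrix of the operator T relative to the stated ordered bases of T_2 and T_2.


the matrix is [[2, 0, 0, 0, 0]; [0, 3/5, 9/5, 0, 0]; [0, -9/5, 3/5, 0, 0]; [0, 0, 0, -32/25, 124/25]; [0, 0, 0, -124/25, -32/25]] (rows listed top to bottom)

image of 1: 2
image of cos x: (3/5)cos x - (9/5)sin x
image of sin x: (9/5)cos x + (3/5)sin x
image of cos 2x: -(32/25)cos 2x - (124/25)sin 2x
image of sin 2x: (124/25)cos 2x - (32/25)sin 2x
each image's coordinates form column j of the matrix


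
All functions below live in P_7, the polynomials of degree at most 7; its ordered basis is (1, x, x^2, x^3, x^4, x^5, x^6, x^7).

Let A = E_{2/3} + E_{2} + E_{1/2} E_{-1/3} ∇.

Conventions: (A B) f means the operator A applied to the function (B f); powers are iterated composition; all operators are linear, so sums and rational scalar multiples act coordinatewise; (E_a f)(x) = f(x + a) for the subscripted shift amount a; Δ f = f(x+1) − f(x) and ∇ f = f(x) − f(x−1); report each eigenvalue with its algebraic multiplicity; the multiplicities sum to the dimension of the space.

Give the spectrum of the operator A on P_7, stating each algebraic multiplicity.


image of 1: 2
image of x: 2x + 11/3
image of x^2: 2x^2 + (22/3)x + 34/9
image of x^3: 2x^3 + 11x^2 + (34/3)x + 959/108
image of x^4: 2x^4 + (44/3)x^3 + (68/3)x^2 + (959/27)x + 1273/81
image of x^5: 2x^5 + (55/3)x^4 + (340/9)x^3 + (4795/54)x^2 + (6365/81)x + 126491/3888
image of x^6: 2x^6 + 22x^5 + (170/3)x^4 + (4795/27)x^3 + (6365/27)x^2 + (126491/648)x + 371807/5832
image of x^7: 2x^7 + (77/3)x^6 + (238/3)x^5 + (33565/108)x^4 + (44555/81)x^3 + (885437/1296)x^2 + (2602649/5832)x + 17963159/139968
the matrix is upper triangular; its diagonal is (2, 2, 2, 2, 2, 2, 2, 2)
for a triangular matrix the eigenvalues are the diagonal entries, with algebraic multiplicity their repetition count

λ = 2 (multiplicity 8)


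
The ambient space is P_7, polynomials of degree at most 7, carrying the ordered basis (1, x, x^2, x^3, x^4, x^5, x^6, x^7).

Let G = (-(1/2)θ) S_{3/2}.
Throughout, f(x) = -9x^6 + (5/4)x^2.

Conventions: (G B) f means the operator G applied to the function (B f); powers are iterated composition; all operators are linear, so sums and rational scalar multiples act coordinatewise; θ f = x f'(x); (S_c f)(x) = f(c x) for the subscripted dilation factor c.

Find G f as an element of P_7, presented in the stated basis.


the image equals g(x) = (19683/64)x^6 - (45/16)x^2

S_{3/2} f = -(6561/64)x^6 + (45/16)x^2
θ S_{3/2} f = -(19683/32)x^6 + (45/8)x^2
(-(1/2)θ) S_{3/2} f = (19683/64)x^6 - (45/16)x^2


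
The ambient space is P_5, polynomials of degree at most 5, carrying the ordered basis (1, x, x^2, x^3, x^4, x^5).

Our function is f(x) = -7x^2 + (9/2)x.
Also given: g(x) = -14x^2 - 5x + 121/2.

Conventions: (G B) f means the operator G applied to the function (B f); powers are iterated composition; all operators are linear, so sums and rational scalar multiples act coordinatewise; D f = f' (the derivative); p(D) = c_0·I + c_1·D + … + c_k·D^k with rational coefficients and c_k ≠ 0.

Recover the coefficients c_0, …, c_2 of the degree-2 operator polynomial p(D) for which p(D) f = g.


D^0 f = -7x^2 + (9/2)x
D^1 f = -14x + 9/2
D^2 f = -14
matching coefficients of g against c_0 f + c_1 Df + … from the top degree down determines the c_i
solution: c_0 = 2, c_1 = 1, c_2 = -4

c_0 = 2, c_1 = 1, c_2 = -4


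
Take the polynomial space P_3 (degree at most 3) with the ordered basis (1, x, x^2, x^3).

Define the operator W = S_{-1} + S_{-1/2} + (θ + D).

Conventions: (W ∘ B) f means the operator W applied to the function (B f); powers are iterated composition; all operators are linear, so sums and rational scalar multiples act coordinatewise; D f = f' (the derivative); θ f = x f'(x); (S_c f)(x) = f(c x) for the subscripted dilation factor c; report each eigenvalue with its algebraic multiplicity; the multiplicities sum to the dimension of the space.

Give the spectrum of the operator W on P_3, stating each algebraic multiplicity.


λ = -1/2 (multiplicity 1), λ = 15/8 (multiplicity 1), λ = 2 (multiplicity 1), λ = 13/4 (multiplicity 1)

image of 1: 2
image of x: -(1/2)x + 1
image of x^2: (13/4)x^2 + 2x
image of x^3: (15/8)x^3 + 3x^2
the matrix is upper triangular; its diagonal is (2, -1/2, 13/4, 15/8)
for a triangular matrix the eigenvalues are the diagonal entries, with algebraic multiplicity their repetition count


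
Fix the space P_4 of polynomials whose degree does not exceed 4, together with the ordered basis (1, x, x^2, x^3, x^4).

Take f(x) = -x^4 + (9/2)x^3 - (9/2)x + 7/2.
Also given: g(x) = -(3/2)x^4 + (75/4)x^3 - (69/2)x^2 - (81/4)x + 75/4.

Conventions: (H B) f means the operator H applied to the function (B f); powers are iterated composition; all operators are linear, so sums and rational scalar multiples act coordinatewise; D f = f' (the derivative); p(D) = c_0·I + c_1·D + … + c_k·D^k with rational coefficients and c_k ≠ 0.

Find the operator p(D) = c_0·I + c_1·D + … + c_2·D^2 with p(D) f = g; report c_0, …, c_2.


c_0 = 3/2, c_1 = -3, c_2 = -1/2

D^0 f = -x^4 + (9/2)x^3 - (9/2)x + 7/2
D^1 f = -4x^3 + (27/2)x^2 - 9/2
D^2 f = -12x^2 + 27x
matching coefficients of g against c_0 f + c_1 Df + … from the top degree down determines the c_i
solution: c_0 = 3/2, c_1 = -3, c_2 = -1/2


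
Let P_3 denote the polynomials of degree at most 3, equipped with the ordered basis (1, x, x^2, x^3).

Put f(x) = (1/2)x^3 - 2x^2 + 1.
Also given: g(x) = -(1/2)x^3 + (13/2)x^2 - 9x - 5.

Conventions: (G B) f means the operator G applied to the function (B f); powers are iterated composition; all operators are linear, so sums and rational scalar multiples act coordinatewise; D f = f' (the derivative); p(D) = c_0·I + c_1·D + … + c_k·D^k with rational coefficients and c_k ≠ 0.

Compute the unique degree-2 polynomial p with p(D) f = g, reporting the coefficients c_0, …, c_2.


D^0 f = (1/2)x^3 - 2x^2 + 1
D^1 f = (3/2)x^2 - 4x
D^2 f = 3x - 4
matching coefficients of g against c_0 f + c_1 Df + … from the top degree down determines the c_i
solution: c_0 = -1, c_1 = 3, c_2 = 1

c_0 = -1, c_1 = 3, c_2 = 1


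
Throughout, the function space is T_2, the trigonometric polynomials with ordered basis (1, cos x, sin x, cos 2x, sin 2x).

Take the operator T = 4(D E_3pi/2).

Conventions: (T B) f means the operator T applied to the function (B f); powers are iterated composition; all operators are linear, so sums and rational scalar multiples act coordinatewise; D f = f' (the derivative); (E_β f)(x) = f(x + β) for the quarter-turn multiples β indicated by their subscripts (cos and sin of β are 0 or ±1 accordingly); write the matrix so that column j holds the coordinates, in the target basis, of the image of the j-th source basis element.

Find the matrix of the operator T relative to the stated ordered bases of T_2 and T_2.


the matrix is [[0, 0, 0, 0, 0]; [0, 4, 0, 0, 0]; [0, 0, 4, 0, 0]; [0, 0, 0, 0, -8]; [0, 0, 0, 8, 0]] (rows listed top to bottom)

image of 1: 0
image of cos x: 4cos x
image of sin x: 4sin x
image of cos 2x: 8sin 2x
image of sin 2x: -8cos 2x
each image's coordinates form column j of the matrix


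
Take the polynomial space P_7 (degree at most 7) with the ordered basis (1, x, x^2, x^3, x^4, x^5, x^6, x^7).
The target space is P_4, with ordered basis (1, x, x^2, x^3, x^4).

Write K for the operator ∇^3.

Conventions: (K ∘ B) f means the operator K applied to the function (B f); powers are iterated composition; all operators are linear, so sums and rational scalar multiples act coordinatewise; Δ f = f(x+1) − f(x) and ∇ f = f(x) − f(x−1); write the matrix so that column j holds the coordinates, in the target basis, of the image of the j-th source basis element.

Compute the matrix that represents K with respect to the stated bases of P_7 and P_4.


image of 1: 0
image of x: 0
image of x^2: 0
image of x^3: 6
image of x^4: 24x - 36
image of x^5: 60x^2 - 180x + 150
image of x^6: 120x^3 - 540x^2 + 900x - 540
image of x^7: 210x^4 - 1260x^3 + 3150x^2 - 3780x + 1806
each image's coordinates form column j of the matrix

the matrix is [[0, 0, 0, 6, -36, 150, -540, 1806]; [0, 0, 0, 0, 24, -180, 900, -3780]; [0, 0, 0, 0, 0, 60, -540, 3150]; [0, 0, 0, 0, 0, 0, 120, -1260]; [0, 0, 0, 0, 0, 0, 0, 210]] (rows listed top to bottom)


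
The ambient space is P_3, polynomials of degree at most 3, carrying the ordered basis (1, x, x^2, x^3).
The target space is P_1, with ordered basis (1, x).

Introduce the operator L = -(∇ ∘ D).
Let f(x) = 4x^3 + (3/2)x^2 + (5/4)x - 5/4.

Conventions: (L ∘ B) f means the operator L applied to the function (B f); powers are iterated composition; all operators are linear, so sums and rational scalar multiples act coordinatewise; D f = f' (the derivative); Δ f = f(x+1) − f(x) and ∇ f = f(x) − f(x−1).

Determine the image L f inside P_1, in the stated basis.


the result is g(x) = -24x + 9

D f = 12x^2 + 3x + 5/4
∇ D f = 24x - 9
(-(∇ ∘ D)) f = -24x + 9


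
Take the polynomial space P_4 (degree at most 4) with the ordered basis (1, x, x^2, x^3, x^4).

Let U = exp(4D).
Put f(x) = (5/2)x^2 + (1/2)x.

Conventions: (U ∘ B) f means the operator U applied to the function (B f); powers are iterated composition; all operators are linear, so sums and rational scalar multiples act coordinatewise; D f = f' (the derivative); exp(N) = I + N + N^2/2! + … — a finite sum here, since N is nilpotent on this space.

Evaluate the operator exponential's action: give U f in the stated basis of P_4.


order-1 term: 20x + 2
order-2 term: 40
the series for exp(4D) f terminates at order 2
exp(4D) f = (5/2)x^2 + (41/2)x + 42

the image equals g(x) = (5/2)x^2 + (41/2)x + 42


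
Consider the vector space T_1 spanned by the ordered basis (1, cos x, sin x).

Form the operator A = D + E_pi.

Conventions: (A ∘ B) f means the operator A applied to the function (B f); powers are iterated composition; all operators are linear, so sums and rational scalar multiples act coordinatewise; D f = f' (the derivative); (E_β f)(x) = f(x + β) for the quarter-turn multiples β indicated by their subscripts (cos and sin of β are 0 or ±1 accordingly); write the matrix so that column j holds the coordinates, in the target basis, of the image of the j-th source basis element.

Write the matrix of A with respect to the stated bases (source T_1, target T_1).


the matrix is [[1, 0, 0]; [0, -1, 1]; [0, -1, -1]] (rows listed top to bottom)

image of 1: 1
image of cos x: -cos x - sin x
image of sin x: cos x - sin x
each image's coordinates form column j of the matrix


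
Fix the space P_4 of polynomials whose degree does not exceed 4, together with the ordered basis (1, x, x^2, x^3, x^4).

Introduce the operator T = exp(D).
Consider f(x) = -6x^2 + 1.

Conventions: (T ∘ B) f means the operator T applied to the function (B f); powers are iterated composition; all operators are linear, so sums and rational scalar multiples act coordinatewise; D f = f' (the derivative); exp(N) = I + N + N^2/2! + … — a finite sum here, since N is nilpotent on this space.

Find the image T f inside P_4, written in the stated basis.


order-1 term: -12x
order-2 term: -6
the series for exp(D) f terminates at order 2
exp(D) f = -6x^2 - 12x - 5

g(x) = -6x^2 - 12x - 5


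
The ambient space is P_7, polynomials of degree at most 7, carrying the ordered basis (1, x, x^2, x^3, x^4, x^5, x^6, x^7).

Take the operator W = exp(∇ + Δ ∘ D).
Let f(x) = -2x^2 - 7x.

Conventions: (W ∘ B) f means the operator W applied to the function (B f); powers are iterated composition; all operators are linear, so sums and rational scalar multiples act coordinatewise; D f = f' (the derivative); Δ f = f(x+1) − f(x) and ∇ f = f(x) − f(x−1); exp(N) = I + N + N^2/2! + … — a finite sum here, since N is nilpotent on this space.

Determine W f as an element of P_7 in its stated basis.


g(x) = -2x^2 - 11x - 11

order-1 term: -4x - 9
order-2 term: -2
the series for exp(∇ + Δ ∘ D) f terminates at order 2
exp(∇ + Δ ∘ D) f = -2x^2 - 11x - 11


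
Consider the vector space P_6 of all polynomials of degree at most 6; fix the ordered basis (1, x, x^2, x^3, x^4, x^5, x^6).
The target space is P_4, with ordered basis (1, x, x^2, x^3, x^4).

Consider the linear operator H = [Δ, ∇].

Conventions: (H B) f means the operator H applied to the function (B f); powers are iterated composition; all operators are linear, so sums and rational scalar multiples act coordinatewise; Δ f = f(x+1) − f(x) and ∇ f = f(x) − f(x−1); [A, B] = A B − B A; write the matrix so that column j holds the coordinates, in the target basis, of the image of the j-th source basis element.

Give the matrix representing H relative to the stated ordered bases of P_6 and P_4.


image of 1: 0
image of x: 0
image of x^2: 0
image of x^3: 0
image of x^4: 0
image of x^5: 0
image of x^6: 0
each image's coordinates form column j of the matrix

the matrix is [[0, 0, 0, 0, 0, 0, 0]; [0, 0, 0, 0, 0, 0, 0]; [0, 0, 0, 0, 0, 0, 0]; [0, 0, 0, 0, 0, 0, 0]; [0, 0, 0, 0, 0, 0, 0]] (rows listed top to bottom)


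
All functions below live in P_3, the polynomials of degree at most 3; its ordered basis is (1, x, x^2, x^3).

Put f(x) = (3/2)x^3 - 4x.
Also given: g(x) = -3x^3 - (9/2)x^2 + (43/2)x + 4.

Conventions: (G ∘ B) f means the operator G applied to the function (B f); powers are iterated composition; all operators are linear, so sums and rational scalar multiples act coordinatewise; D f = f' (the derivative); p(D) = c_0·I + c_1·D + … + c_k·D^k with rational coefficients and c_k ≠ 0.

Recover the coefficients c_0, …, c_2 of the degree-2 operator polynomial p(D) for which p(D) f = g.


c_0 = -2, c_1 = -1, c_2 = 3/2

D^0 f = (3/2)x^3 - 4x
D^1 f = (9/2)x^2 - 4
D^2 f = 9x
matching coefficients of g against c_0 f + c_1 Df + … from the top degree down determines the c_i
solution: c_0 = -2, c_1 = -1, c_2 = 3/2
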